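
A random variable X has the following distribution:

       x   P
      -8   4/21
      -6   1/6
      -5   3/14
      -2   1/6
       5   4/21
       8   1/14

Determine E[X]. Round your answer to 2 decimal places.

-2.40

E[X] = (4/21)·(-8) + (1/6)·(-6) + (3/14)·(-5) + (1/6)·(-2) + (4/21)·5 + (1/14)·8
     = -101/42 ≈ -2.40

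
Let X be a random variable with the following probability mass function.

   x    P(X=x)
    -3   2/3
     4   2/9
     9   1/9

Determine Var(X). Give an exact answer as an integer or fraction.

1502/81

E[X] = (2/3)·(-3) + (2/9)·4 + (1/9)·9 = -1/9
E[X²] = (2/3)·9 + (2/9)·16 + (1/9)·81 = 167/9
Var(X) = 167/9 − (-1/9)² = 1502/81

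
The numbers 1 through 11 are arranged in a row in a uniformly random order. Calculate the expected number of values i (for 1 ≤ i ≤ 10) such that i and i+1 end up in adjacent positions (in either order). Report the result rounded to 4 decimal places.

For each i ∈ {1,…,10}, let Xᵢ = 1 if i and i+1 are adjacent. P(Xᵢ=1) = 2·(11−1)!/11! = 2/11.
By linearity, E[ΣXᵢ] = (10)·(2/11) = 20/11.
≈ 1.8182

1.8182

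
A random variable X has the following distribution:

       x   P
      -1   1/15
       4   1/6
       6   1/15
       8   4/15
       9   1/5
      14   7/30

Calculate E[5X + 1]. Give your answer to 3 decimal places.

E[5x+1] = (1/15)·(-4) + (1/6)·21 + (1/15)·31 + (4/15)·41 + (1/5)·46 + (7/30)·71
     = 42 ≈ 42.000

42.000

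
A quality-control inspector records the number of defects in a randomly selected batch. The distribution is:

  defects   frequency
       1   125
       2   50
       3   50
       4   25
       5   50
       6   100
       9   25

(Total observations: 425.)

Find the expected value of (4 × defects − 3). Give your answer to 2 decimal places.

11.59

Total = 425, so P(defects=1) = 125/425, etc.
E[4x-3] = (5/17)·1 + (2/17)·5 + (2/17)·9 + (1/17)·13 + (2/17)·17 + (4/17)·21 + (1/17)·33
     = 197/17 ≈ 11.59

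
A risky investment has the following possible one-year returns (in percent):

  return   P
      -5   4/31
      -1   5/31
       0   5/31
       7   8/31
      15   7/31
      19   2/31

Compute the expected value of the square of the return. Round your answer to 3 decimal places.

E[X²] = (4/31)·25 + (5/31)·1 + (5/31)·0 + (8/31)·49 + (7/31)·225 + (2/31)·361
     = 2794/31 ≈ 90.129

90.129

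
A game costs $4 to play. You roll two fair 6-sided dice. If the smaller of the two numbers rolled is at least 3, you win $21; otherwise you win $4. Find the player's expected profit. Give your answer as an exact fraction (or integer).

E[payout] = (5/9)·4 + (4/9)·21 = 104/9
Expected profit = 104/9 − 4 = 68/9

68/9 dollars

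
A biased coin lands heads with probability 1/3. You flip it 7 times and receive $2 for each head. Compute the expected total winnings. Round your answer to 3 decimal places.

E[#heads] = 7·1/3 = 7/3 (linearity over flips).
E[winnings] = 2·7/3 = 14/3.
≈ 4.667

$4.667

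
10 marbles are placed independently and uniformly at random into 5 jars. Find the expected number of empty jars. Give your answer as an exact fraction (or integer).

Let Xⱼ=1 if jar j is empty. P(Xⱼ=1) = ((5-1)/5)^10 = 1048576/9765625.
By linearity, E[#empty] = 5·1048576/9765625 = 1048576/1953125.

1048576/1953125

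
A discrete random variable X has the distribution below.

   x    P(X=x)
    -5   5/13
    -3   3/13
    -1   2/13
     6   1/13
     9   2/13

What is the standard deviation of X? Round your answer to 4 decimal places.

E[X] = -12/13, E[X²] = 352/13
Var(X) = E[X²] − (E[X])² = 352/13 − 144/169 = 4432/169
SD(X) = √(4432/169) ≈ 5.1210

5.1210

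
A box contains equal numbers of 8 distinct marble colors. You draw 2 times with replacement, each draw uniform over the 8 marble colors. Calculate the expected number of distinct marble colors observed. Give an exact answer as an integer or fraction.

15/8

Let Xⱼ=1 if type j appears at least once. P(Xⱼ=1) = 1 − ((8−1)/8)^2 = 15/64.
E[#distinct] = 8·15/64 = 15/8.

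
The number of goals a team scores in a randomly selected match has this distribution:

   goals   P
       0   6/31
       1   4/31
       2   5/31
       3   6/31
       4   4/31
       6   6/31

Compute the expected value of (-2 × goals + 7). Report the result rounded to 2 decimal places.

E[-2x+7] = (6/31)·7 + (4/31)·5 + (5/31)·3 + (6/31)·1 + (4/31)·(-1) + (6/31)·(-5)
     = 49/31 ≈ 1.58

1.58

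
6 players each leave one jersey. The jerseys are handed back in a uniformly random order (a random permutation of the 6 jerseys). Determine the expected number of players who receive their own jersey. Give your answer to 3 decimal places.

1.000

Let Xᵢ = 1 if person i gets their own jersey. For each i, P(Xᵢ=1) = 1/6.
By linearity of expectation, E[X₁+…+X_6] = 6·(1/6) = 1.
≈ 1.000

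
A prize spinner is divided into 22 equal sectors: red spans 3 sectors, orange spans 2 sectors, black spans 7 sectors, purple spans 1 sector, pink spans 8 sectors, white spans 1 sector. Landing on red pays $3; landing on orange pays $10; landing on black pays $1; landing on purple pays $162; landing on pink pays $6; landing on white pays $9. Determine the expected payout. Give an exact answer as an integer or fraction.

255/22 dollars

E[payout] = (3/22)·3 + (2/22)·10 + (7/22)·1 + (1/22)·162 + (8/22)·6 + (1/22)·9 = 255/22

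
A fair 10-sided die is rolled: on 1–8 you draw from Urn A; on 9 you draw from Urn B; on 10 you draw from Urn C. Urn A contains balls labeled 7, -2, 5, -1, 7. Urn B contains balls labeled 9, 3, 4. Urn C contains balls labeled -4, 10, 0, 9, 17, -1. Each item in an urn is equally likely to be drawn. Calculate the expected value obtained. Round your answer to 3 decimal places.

E[X | Urn A] = (7 − 2 + 5 − 1 + 7)/5 = 16/5
E[X | Urn B] = (9 + 3 + 4)/3 = 16/3
E[X | Urn C] = (-4 + 10 + 0 + 9 + 17 − 1)/6 = 31/6
E[X] = (4/5)·16/5 + (1/10)·16/3 + (1/10)·31/6 = 361/100 ≈ 3.610

3.610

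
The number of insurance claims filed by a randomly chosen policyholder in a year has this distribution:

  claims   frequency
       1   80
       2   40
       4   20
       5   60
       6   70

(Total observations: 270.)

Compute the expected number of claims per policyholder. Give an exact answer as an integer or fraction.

32/9

Total = 270, so P(claims=1) = 80/270, etc.
E[X] = (8/27)·1 + (4/27)·2 + (2/27)·4 + (2/9)·5 + (7/27)·6
     = 32/9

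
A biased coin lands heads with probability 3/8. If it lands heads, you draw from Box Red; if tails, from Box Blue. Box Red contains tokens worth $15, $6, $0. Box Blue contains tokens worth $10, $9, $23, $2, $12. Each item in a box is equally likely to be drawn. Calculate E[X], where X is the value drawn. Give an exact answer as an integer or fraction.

E[X | Box Red] = (15 + 6 + 0)/3 = 7
E[X | Box Blue] = (10 + 9 + 23 + 2 + 12)/5 = 56/5
E[X] = (3/8)·7 + (5/8)·56/5 = 77/8

77/8 dollars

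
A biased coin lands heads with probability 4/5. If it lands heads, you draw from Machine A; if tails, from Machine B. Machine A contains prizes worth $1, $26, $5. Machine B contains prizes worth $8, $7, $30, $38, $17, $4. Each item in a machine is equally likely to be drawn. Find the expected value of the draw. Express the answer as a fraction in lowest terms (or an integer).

$12

E[X | Machine A] = (1 + 26 + 5)/3 = 32/3
E[X | Machine B] = (8 + 7 + 30 + 38 + 17 + 4)/6 = 52/3
E[X] = (4/5)·32/3 + (1/5)·52/3 = 12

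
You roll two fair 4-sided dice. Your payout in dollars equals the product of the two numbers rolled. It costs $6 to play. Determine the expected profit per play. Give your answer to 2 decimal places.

$0.25

Distribution of the product of the two numbers rolled: 1 w.p. 1/16, 2 w.p. 1/8, 3 w.p. 1/8, 4 w.p. 3/16, 6 w.p. 1/8, 8 w.p. 1/8, …
E[payout] = (1/16)·1 + (1/8)·2 + (1/8)·3 + (3/16)·4 + (1/8)·6 + (1/8)·8 + (1/16)·9 + (1/8)·12 + (1/16)·16 = 25/4
Expected profit = 25/4 − 6 = 1/4 ≈ $0.25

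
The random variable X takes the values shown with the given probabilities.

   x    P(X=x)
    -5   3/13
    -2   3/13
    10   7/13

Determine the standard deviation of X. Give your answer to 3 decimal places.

E[X] = 49/13, E[X²] = 787/13
Var(X) = E[X²] − (E[X])² = 787/13 − 2401/169 = 7830/169
SD(X) = √(7830/169) ≈ 6.807

6.807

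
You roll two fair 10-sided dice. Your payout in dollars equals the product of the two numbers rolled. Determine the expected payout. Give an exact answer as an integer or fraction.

121/4 dollars

Distribution of the product of the two numbers rolled: 1 w.p. 1/100, 2 w.p. 1/50, 3 w.p. 1/50, 4 w.p. 3/100, 5 w.p. 1/50, 6 w.p. 1/25, …
E[payout] = (1/100)·1 + (1/50)·2 + (1/50)·3 + (3/100)·4 + (1/50)·5 + (1/25)·6 + (1/50)·7 + (1/25)·8 + (3/100)·9 + (1/25)·10 + (1/25)·12 + (1/50)·14 + (1/50)·15 + (3/100)·16 + (1/25)·18 + (1/25)·20 + (1/50)·21 + (1/25)·24 + (1/100)·25 + (1/50)·27 + (1/50)·28 + (1/25)·30 + (1/50)·32 + (1/50)·35 + (3/100)·36 + (1/25)·40 + (1/50)·42 + (1/50)·45 + (1/50)·48 + (1/100)·49 + (1/50)·50 + (1/50)·54 + (1/50)·56 + (1/50)·60 + (1/50)·63 + (1/100)·64 + (1/50)·70 + (1/50)·72 + (1/50)·80 + (1/100)·81 + (1/50)·90 + (1/100)·100 = 121/4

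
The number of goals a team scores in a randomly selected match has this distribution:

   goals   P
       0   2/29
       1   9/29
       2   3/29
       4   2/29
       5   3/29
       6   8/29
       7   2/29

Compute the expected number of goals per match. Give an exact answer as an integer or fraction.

E[X] = (2/29)·0 + (9/29)·1 + (3/29)·2 + (2/29)·4 + (3/29)·5 + (8/29)·6 + (2/29)·7
     = 100/29

100/29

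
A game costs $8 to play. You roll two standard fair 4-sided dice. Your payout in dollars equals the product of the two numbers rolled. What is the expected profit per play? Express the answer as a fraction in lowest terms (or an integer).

-7/4 dollars

Distribution of the product of the two numbers rolled: 1 w.p. 1/16, 2 w.p. 1/8, 3 w.p. 1/8, 4 w.p. 3/16, 6 w.p. 1/8, 8 w.p. 1/8, …
E[payout] = (1/16)·1 + (1/8)·2 + (1/8)·3 + (3/16)·4 + (1/8)·6 + (1/8)·8 + (1/16)·9 + (1/8)·12 + (1/16)·16 = 25/4
Expected profit = 25/4 − 8 = -7/4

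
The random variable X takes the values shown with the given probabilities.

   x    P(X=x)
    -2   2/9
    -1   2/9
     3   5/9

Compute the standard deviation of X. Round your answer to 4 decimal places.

E[X] = 1, E[X²] = 55/9
Var(X) = E[X²] − (E[X])² = 55/9 − 1 = 46/9
SD(X) = √(46/9) ≈ 2.2608

2.2608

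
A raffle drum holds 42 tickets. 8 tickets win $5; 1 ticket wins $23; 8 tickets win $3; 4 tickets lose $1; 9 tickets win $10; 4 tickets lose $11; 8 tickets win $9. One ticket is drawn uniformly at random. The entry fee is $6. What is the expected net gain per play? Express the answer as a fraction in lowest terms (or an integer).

E[payout] = (8/42)·5 + (1/42)·23 + (8/42)·3 + (4/42)·(-1) + (9/42)·10 + (4/42)·(-11) + (8/42)·9 = 67/14
Expected profit = 67/14 − 6 = -17/14

-17/14 dollars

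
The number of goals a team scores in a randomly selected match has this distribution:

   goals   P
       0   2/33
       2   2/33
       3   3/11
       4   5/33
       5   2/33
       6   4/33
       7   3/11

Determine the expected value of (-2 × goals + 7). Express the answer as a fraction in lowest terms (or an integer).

E[-2x+7] = (2/33)·7 + (2/33)·3 + (3/11)·1 + (5/33)·(-1) + (2/33)·(-3) + (4/33)·(-5) + (3/11)·(-7)
     = -65/33

-65/33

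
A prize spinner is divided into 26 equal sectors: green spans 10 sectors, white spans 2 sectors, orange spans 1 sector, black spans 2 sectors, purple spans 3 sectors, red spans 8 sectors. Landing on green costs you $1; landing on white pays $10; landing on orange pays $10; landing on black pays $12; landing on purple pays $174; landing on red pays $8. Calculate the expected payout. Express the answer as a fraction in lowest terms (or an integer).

315/13 dollars

E[payout] = (10/26)·(-1) + (2/26)·10 + (1/26)·10 + (2/26)·12 + (3/26)·174 + (8/26)·8 = 315/13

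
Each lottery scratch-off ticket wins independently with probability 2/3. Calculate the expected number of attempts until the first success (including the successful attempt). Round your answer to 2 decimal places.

1.50

For a geometric distribution, E[trials] = 1/p = 1/(2/3) = 3/2.
≈ 1.50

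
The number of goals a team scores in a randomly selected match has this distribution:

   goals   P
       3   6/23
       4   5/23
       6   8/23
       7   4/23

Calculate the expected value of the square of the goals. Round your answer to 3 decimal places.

E[X²] = (6/23)·9 + (5/23)·16 + (8/23)·36 + (4/23)·49
     = 618/23 ≈ 26.870

26.870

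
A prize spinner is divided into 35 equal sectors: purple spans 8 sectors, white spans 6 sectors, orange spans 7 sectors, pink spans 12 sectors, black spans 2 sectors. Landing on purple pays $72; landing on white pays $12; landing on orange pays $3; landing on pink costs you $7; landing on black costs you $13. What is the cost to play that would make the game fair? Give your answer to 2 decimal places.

E[payout] = (8/35)·72 + (6/35)·12 + (7/35)·3 + (12/35)·(-7) + (2/35)·(-13) = 559/35
Fair fee = E[payout] = 559/35 ≈ $15.97

$15.97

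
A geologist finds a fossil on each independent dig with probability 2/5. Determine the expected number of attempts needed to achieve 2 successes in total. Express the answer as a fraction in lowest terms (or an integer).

By linearity (sum of 2 independent geometric waits), E[trials] = 2/p = 2/(2/5) = 5.

5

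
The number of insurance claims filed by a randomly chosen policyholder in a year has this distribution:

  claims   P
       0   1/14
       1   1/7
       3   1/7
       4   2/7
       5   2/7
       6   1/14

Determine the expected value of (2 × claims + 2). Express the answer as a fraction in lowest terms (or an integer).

64/7

E[2x+2] = (1/14)·2 + (1/7)·4 + (1/7)·8 + (2/7)·10 + (2/7)·12 + (1/14)·14
     = 64/7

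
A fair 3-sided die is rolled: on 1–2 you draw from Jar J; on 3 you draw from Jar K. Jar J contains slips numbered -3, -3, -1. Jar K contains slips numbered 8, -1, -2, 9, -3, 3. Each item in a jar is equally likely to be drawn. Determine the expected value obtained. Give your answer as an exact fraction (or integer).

-7/9

E[X | Jar J] = (-3 − 3 − 1)/3 = -7/3
E[X | Jar K] = (8 − 1 − 2 + 9 − 3 + 3)/6 = 7/3
E[X] = (2/3)·(-7/3) + (1/3)·7/3 = -7/9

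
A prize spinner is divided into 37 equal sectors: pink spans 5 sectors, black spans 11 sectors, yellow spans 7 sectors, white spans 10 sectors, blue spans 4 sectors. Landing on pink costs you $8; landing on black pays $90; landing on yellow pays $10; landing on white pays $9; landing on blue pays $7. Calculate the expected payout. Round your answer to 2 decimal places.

E[payout] = (5/37)·(-8) + (11/37)·90 + (7/37)·10 + (10/37)·9 + (4/37)·7 = 1138/37
≈ $30.76

$30.76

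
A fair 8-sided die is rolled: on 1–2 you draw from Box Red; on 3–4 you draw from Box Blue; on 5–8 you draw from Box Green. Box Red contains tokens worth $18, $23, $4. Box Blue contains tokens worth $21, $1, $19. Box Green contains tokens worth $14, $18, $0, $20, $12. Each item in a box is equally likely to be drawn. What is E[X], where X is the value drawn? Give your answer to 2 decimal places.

$13.57

E[X | Box Red] = (18 + 23 + 4)/3 = 15
E[X | Box Blue] = (21 + 1 + 19)/3 = 41/3
E[X | Box Green] = (14 + 18 + 0 + 20 + 12)/5 = 64/5
E[X] = (1/4)·15 + (1/4)·41/3 + (1/2)·64/5 = 407/30 ≈ 13.57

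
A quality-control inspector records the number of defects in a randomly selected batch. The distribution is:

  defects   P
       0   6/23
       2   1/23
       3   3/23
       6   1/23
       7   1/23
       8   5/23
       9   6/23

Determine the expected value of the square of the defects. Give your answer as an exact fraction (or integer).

E[X²] = (6/23)·0 + (1/23)·4 + (3/23)·9 + (1/23)·36 + (1/23)·49 + (5/23)·64 + (6/23)·81
     = 922/23

922/23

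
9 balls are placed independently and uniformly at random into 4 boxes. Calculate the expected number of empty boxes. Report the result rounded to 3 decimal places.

0.300

Let Xⱼ=1 if box j is empty. P(Xⱼ=1) = ((4-1)/4)^9 = 19683/262144.
By linearity, E[#empty] = 4·19683/262144 = 19683/65536.
≈ 0.300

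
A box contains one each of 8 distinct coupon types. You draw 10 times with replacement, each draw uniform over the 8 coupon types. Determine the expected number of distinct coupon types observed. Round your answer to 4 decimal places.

Let Xⱼ=1 if type j appears at least once. P(Xⱼ=1) = 1 − ((8−1)/8)^10 = 791266575/1073741824.
E[#distinct] = 8·791266575/1073741824 = 791266575/134217728.
≈ 5.8954

5.8954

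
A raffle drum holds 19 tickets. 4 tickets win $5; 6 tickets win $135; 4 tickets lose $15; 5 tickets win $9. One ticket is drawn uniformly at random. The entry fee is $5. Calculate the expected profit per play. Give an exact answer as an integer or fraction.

720/19 dollars

E[payout] = (4/19)·5 + (6/19)·135 + (4/19)·(-15) + (5/19)·9 = 815/19
Expected profit = 815/19 − 5 = 720/19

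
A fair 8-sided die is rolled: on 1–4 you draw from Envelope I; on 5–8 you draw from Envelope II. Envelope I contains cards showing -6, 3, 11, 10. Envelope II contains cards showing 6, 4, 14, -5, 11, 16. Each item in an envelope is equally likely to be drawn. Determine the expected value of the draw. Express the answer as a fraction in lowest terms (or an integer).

73/12

E[X | Envelope I] = (-6 + 3 + 11 + 10)/4 = 9/2
E[X | Envelope II] = (6 + 4 + 14 − 5 + 11 + 16)/6 = 23/3
E[X] = (1/2)·9/2 + (1/2)·23/3 = 73/12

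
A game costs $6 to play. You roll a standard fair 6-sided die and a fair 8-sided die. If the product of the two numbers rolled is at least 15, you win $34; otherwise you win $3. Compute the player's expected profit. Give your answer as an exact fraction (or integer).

269/24 dollars

E[payout] = (13/24)·3 + (11/24)·34 = 413/24
Expected profit = 413/24 − 6 = 269/24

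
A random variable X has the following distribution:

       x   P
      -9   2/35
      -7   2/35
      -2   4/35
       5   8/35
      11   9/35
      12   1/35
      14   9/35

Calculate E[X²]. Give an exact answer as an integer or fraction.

3473/35

E[X²] = (2/35)·81 + (2/35)·49 + (4/35)·4 + (8/35)·25 + (9/35)·121 + (1/35)·144 + (9/35)·196
     = 3473/35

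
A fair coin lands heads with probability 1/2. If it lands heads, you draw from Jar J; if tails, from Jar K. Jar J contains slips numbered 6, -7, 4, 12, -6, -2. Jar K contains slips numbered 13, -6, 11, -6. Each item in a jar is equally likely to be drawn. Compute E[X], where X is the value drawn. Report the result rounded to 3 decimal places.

E[X | Jar J] = (6 − 7 + 4 + 12 − 6 − 2)/6 = 7/6
E[X | Jar K] = (13 − 6 + 11 − 6)/4 = 3
E[X] = (1/2)·7/6 + (1/2)·3 = 25/12 ≈ 2.083

2.083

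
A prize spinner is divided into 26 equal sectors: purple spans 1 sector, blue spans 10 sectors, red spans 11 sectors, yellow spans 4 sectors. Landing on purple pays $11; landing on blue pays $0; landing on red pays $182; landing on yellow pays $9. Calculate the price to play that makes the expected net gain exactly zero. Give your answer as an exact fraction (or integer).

2049/26 dollars

E[payout] = (1/26)·11 + (10/26)·0 + (11/26)·182 + (4/26)·9 = 2049/26
Fair fee = E[payout] = 2049/26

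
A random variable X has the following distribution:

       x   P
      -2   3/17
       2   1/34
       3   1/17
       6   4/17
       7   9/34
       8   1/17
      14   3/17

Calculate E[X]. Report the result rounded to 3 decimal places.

E[X] = (3/17)·(-2) + (1/34)·2 + (1/17)·3 + (4/17)·6 + (9/34)·7 + (1/17)·8 + (3/17)·14
     = 207/34 ≈ 6.088

6.088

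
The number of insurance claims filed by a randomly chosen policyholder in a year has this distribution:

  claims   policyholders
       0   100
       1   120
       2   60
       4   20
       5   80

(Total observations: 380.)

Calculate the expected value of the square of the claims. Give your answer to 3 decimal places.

7.053

Total = 380, so P(claims=0) = 100/380, etc.
E[X²] = (5/19)·0 + (6/19)·1 + (3/19)·4 + (1/19)·16 + (4/19)·25
     = 134/19 ≈ 7.053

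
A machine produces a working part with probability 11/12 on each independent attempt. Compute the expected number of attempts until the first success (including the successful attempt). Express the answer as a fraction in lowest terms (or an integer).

12/11

For a geometric distribution, E[trials] = 1/p = 1/(11/12) = 12/11.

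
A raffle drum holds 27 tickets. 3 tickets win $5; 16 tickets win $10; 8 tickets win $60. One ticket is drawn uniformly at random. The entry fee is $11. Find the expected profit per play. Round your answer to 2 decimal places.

E[payout] = (3/27)·5 + (16/27)·10 + (8/27)·60 = 655/27
Expected profit = 655/27 − 11 = 358/27 ≈ $13.26

$13.26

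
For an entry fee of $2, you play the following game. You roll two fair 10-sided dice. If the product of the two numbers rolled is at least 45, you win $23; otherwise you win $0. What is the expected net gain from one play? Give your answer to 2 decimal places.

E[payout] = (37/50)·0 + (13/50)·23 = 299/50
Expected profit = 299/50 − 2 = 199/50 ≈ $3.98

$3.98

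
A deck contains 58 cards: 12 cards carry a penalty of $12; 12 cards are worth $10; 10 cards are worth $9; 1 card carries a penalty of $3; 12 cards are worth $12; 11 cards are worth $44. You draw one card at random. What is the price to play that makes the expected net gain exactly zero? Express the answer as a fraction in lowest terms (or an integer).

E[payout] = (12/58)·(-12) + (12/58)·10 + (10/58)·9 + (1/58)·(-3) + (12/58)·12 + (11/58)·44 = 691/58
Fair fee = E[payout] = 691/58

691/58 dollars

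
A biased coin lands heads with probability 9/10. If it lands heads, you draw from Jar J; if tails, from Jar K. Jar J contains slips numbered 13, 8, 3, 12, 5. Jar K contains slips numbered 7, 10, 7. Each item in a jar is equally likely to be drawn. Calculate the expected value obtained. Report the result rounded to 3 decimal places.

E[X | Jar J] = (13 + 8 + 3 + 12 + 5)/5 = 41/5
E[X | Jar K] = (7 + 10 + 7)/3 = 8
E[X] = (9/10)·41/5 + (1/10)·8 = 409/50 ≈ 8.180

8.180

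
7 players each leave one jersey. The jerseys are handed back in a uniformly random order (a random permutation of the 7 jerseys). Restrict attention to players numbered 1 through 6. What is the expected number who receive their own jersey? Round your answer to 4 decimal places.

0.8571

Let Xᵢ = 1 if person i gets their own jersey. For each i, P(Xᵢ=1) = 1/7.
By linearity of expectation, E[X₁+…+X_6] = 6·(1/7) = 6/7.
≈ 0.8571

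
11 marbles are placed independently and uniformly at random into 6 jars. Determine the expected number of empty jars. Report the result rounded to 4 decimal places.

Let Xⱼ=1 if jar j is empty. P(Xⱼ=1) = ((6-1)/6)^11 = 48828125/362797056.
By linearity, E[#empty] = 6·48828125/362797056 = 48828125/60466176.
≈ 0.8075

0.8075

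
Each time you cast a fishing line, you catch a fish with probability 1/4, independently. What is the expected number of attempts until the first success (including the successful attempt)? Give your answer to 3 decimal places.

For a geometric distribution, E[trials] = 1/p = 1/(1/4) = 4.
≈ 4.000

4.000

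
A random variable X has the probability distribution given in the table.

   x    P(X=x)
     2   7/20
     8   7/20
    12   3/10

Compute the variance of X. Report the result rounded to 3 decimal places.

E[X] = (7/20)·2 + (7/20)·8 + (3/10)·12 = 71/10
E[X²] = (7/20)·4 + (7/20)·64 + (3/10)·144 = 67
Var(X) = 67 − (71/10)² = 1659/100 ≈ 16.590

16.590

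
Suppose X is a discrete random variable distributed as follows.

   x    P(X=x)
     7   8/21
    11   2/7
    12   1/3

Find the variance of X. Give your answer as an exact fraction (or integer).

2210/441

E[X] = (8/21)·7 + (2/7)·11 + (1/3)·12 = 206/21
E[X²] = (8/21)·49 + (2/7)·121 + (1/3)·144 = 2126/21
Var(X) = 2126/21 − (206/21)² = 2210/441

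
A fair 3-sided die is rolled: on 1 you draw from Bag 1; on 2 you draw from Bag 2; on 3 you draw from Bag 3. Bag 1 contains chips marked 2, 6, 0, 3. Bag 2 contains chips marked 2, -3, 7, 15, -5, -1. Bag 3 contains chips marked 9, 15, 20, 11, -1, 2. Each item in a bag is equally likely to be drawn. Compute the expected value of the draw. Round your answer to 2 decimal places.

E[X | Bag 1] = (2 + 6 + 0 + 3)/4 = 11/4
E[X | Bag 2] = (2 − 3 + 7 + 15 − 5 − 1)/6 = 5/2
E[X | Bag 3] = (9 + 15 + 20 + 11 − 1 + 2)/6 = 28/3
E[X] = (1/3)·11/4 + (1/3)·5/2 + (1/3)·28/3 = 175/36 ≈ 4.86

4.86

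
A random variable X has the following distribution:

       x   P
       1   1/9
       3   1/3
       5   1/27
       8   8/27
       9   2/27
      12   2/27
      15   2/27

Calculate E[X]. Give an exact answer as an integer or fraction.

19/3

E[X] = (1/9)·1 + (1/3)·3 + (1/27)·5 + (8/27)·8 + (2/27)·9 + (2/27)·12 + (2/27)·15
     = 19/3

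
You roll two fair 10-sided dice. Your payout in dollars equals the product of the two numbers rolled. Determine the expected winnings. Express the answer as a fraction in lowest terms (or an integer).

Distribution of the product of the two numbers rolled: 1 w.p. 1/100, 2 w.p. 1/50, 3 w.p. 1/50, 4 w.p. 3/100, 5 w.p. 1/50, 6 w.p. 1/25, …
E[payout] = (1/100)·1 + (1/50)·2 + (1/50)·3 + (3/100)·4 + (1/50)·5 + (1/25)·6 + (1/50)·7 + (1/25)·8 + (3/100)·9 + (1/25)·10 + (1/25)·12 + (1/50)·14 + (1/50)·15 + (3/100)·16 + (1/25)·18 + (1/25)·20 + (1/50)·21 + (1/25)·24 + (1/100)·25 + (1/50)·27 + (1/50)·28 + (1/25)·30 + (1/50)·32 + (1/50)·35 + (3/100)·36 + (1/25)·40 + (1/50)·42 + (1/50)·45 + (1/50)·48 + (1/100)·49 + (1/50)·50 + (1/50)·54 + (1/50)·56 + (1/50)·60 + (1/50)·63 + (1/100)·64 + (1/50)·70 + (1/50)·72 + (1/50)·80 + (1/100)·81 + (1/50)·90 + (1/100)·100 = 121/4

121/4 dollars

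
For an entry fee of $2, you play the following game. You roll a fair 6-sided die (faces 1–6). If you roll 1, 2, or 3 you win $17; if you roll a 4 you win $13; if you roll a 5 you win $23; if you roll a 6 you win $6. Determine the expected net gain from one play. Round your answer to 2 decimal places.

$13.50

E[payout] = (1/6)·6 + (1/6)·13 + (1/2)·17 + (1/6)·23 = 31/2
Expected profit = 31/2 − 2 = 27/2 ≈ $13.50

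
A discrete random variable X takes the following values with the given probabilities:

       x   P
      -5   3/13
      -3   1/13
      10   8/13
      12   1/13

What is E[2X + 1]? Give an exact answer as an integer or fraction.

161/13

E[2x+1] = (3/13)·(-9) + (1/13)·(-5) + (8/13)·21 + (1/13)·25
     = 161/13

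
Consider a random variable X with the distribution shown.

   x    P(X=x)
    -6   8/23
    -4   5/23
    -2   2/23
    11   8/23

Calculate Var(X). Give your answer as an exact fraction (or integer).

E[X] = (8/23)·(-6) + (5/23)·(-4) + (2/23)·(-2) + (8/23)·11 = 16/23
E[X²] = (8/23)·36 + (5/23)·16 + (2/23)·4 + (8/23)·121 = 1344/23
Var(X) = 1344/23 − (16/23)² = 30656/529

30656/529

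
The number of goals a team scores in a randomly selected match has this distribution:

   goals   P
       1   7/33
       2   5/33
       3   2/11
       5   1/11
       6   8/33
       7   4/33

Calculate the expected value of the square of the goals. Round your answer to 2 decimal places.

E[X²] = (7/33)·1 + (5/33)·4 + (2/11)·9 + (1/11)·25 + (8/33)·36 + (4/33)·49
     = 640/33 ≈ 19.39

19.39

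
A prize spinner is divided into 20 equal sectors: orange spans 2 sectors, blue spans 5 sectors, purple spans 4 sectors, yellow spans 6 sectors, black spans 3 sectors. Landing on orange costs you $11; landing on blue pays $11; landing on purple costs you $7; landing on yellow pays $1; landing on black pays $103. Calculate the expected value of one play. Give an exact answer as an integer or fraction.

E[payout] = (2/20)·(-11) + (5/20)·11 + (4/20)·(-7) + (6/20)·1 + (3/20)·103 = 16

$16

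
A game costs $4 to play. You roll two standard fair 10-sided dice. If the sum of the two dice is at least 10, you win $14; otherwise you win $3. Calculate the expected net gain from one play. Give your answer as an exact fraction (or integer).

E[payout] = (9/25)·3 + (16/25)·14 = 251/25
Expected profit = 251/25 − 4 = 151/25

151/25 dollars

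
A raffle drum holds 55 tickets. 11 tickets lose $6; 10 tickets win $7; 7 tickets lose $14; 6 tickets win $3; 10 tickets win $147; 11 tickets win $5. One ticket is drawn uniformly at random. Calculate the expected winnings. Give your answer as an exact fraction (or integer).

1449/55 dollars

E[payout] = (11/55)·(-6) + (10/55)·7 + (7/55)·(-14) + (6/55)·3 + (10/55)·147 + (11/55)·5 = 1449/55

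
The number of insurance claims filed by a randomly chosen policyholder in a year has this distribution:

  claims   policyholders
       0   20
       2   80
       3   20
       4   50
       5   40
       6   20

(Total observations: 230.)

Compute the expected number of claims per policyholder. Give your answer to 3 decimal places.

3.217

Total = 230, so P(claims=0) = 20/230, etc.
E[X] = (2/23)·0 + (8/23)·2 + (2/23)·3 + (5/23)·4 + (4/23)·5 + (2/23)·6
     = 74/23 ≈ 3.217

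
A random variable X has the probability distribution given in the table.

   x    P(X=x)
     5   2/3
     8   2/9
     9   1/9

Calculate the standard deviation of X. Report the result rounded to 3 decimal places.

1.595

E[X] = 55/9, E[X²] = 359/9
Var(X) = E[X²] − (E[X])² = 359/9 − 3025/81 = 206/81
SD(X) = √(206/81) ≈ 1.595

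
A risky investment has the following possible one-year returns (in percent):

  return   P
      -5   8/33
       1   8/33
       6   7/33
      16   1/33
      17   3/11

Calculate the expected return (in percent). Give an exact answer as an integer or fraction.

E[X] = (8/33)·(-5) + (8/33)·1 + (7/33)·6 + (1/33)·16 + (3/11)·17
     = 179/33

179/33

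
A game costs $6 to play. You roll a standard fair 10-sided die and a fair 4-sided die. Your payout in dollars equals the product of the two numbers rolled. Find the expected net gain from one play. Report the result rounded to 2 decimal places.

$7.75

Distribution of the product of the two numbers rolled: 1 w.p. 1/40, 2 w.p. 1/20, 3 w.p. 1/20, 4 w.p. 3/40, 5 w.p. 1/40, 6 w.p. 3/40, …
E[payout] = (1/40)·1 + (1/20)·2 + (1/20)·3 + (3/40)·4 + (1/40)·5 + (3/40)·6 + (1/40)·7 + (3/40)·8 + (1/20)·9 + (1/20)·10 + (3/40)·12 + (1/40)·14 + (1/40)·15 + (1/20)·16 + (1/20)·18 + (1/20)·20 + (1/40)·21 + (1/20)·24 + (1/40)·27 + (1/40)·28 + (1/40)·30 + (1/40)·32 + (1/40)·36 + (1/40)·40 = 55/4
Expected profit = 55/4 − 6 = 31/4 ≈ $7.75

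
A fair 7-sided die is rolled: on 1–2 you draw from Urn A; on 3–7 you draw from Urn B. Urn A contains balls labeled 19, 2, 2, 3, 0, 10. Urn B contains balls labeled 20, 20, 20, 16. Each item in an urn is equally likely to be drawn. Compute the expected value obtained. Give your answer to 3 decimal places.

15.286

E[X | Urn A] = (19 + 2 + 2 + 3 + 0 + 10)/6 = 6
E[X | Urn B] = (20 + 20 + 20 + 16)/4 = 19
E[X] = (2/7)·6 + (5/7)·19 = 107/7 ≈ 15.286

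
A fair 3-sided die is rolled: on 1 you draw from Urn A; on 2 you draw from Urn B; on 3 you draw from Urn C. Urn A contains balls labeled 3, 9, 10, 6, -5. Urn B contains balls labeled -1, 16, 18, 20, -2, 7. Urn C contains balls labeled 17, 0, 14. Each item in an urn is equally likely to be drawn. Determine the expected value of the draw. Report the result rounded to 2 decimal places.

E[X | Urn A] = (3 + 9 + 10 + 6 − 5)/5 = 23/5
E[X | Urn B] = (-1 + 16 + 18 + 20 − 2 + 7)/6 = 29/3
E[X | Urn C] = (17 + 0 + 14)/3 = 31/3
E[X] = (1/3)·23/5 + (1/3)·29/3 + (1/3)·31/3 = 41/5 ≈ 8.20

8.20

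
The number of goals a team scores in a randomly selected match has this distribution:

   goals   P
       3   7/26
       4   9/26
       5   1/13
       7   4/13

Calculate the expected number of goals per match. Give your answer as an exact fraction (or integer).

123/26

E[X] = (7/26)·3 + (9/26)·4 + (1/13)·5 + (4/13)·7
     = 123/26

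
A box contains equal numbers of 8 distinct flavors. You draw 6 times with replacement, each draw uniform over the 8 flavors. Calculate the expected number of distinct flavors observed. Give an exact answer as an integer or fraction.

144495/32768

Let Xⱼ=1 if type j appears at least once. P(Xⱼ=1) = 1 − ((8−1)/8)^6 = 144495/262144.
E[#distinct] = 8·144495/262144 = 144495/32768.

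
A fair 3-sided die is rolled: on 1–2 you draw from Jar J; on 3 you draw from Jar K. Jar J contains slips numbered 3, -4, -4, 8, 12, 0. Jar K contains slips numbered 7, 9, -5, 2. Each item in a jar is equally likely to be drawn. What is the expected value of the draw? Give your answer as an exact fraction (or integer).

E[X | Jar J] = (3 − 4 − 4 + 8 + 12 + 0)/6 = 5/2
E[X | Jar K] = (7 + 9 − 5 + 2)/4 = 13/4
E[X] = (2/3)·5/2 + (1/3)·13/4 = 11/4

11/4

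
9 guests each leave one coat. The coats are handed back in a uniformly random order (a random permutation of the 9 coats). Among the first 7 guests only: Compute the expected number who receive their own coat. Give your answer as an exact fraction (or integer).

Let Xᵢ = 1 if person i gets their own coat. For each i, P(Xᵢ=1) = 1/9.
By linearity of expectation, E[X₁+…+X_7] = 7·(1/9) = 7/9.

7/9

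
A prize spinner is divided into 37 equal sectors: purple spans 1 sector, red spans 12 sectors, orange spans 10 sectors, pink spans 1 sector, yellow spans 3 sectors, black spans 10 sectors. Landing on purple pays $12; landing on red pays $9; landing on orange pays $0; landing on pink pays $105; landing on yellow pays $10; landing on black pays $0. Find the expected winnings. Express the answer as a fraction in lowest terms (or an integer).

255/37 dollars

E[payout] = (1/37)·12 + (12/37)·9 + (10/37)·0 + (1/37)·105 + (3/37)·10 + (10/37)·0 = 255/37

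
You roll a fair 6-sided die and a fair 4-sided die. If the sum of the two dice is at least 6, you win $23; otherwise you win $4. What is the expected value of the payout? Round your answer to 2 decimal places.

E[payout] = (5/12)·4 + (7/12)·23 = 181/12
≈ $15.08

$15.08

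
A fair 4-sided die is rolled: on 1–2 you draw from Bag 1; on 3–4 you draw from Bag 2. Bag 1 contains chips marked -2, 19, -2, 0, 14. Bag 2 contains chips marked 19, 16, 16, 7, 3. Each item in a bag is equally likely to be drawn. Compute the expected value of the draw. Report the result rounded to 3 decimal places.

E[X | Bag 1] = (-2 + 19 − 2 + 0 + 14)/5 = 29/5
E[X | Bag 2] = (19 + 16 + 16 + 7 + 3)/5 = 61/5
E[X] = (1/2)·29/5 + (1/2)·61/5 = 9 ≈ 9.000

9.000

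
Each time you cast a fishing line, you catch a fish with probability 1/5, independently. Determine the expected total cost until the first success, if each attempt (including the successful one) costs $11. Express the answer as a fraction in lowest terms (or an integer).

$55

E[#attempts] = 1/p = 5; E[cost] = 11·5 = 55.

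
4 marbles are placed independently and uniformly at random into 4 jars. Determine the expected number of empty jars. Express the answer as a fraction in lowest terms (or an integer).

Let Xⱼ=1 if jar j is empty. P(Xⱼ=1) = ((4-1)/4)^4 = 81/256.
By linearity, E[#empty] = 4·81/256 = 81/64.

81/64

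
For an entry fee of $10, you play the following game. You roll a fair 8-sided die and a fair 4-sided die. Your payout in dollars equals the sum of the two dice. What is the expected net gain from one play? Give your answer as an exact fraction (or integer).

Distribution of the sum of the two dice: 2 w.p. 1/32, 3 w.p. 1/16, 4 w.p. 3/32, 5 w.p. 1/8, 6 w.p. 1/8, 7 w.p. 1/8, …
E[payout] = (1/32)·2 + (1/16)·3 + (3/32)·4 + (1/8)·5 + (1/8)·6 + (1/8)·7 + (1/8)·8 + (1/8)·9 + (3/32)·10 + (1/16)·11 + (1/32)·12 = 7
Expected profit = 7 − 10 = -3

-$3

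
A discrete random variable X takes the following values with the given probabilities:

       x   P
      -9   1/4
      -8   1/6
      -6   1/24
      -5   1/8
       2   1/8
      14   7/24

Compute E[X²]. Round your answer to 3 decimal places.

93.208

E[X²] = (1/4)·81 + (1/6)·64 + (1/24)·36 + (1/8)·25 + (1/8)·4 + (7/24)·196
     = 2237/24 ≈ 93.208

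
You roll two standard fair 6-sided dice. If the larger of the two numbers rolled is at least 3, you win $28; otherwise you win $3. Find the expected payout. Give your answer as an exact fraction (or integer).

227/9 dollars

E[payout] = (1/9)·3 + (8/9)·28 = 227/9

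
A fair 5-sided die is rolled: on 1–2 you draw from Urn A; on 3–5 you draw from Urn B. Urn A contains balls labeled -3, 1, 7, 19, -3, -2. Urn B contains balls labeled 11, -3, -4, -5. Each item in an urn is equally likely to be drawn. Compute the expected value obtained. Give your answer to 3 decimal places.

E[X | Urn A] = (-3 + 1 + 7 + 19 − 3 − 2)/6 = 19/6
E[X | Urn B] = (11 − 3 − 4 − 5)/4 = -1/4
E[X] = (2/5)·19/6 + (3/5)·(-1/4) = 67/60 ≈ 1.117

1.117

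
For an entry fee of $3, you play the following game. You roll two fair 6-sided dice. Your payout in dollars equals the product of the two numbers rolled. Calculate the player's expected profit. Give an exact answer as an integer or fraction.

37/4 dollars

Distribution of the product of the two numbers rolled: 1 w.p. 1/36, 2 w.p. 1/18, 3 w.p. 1/18, 4 w.p. 1/12, 5 w.p. 1/18, 6 w.p. 1/9, …
E[payout] = (1/36)·1 + (1/18)·2 + (1/18)·3 + (1/12)·4 + (1/18)·5 + (1/9)·6 + (1/18)·8 + (1/36)·9 + (1/18)·10 + (1/9)·12 + (1/18)·15 + (1/36)·16 + (1/18)·18 + (1/18)·20 + (1/18)·24 + (1/36)·25 + (1/18)·30 + (1/36)·36 = 49/4
Expected profit = 49/4 − 3 = 37/4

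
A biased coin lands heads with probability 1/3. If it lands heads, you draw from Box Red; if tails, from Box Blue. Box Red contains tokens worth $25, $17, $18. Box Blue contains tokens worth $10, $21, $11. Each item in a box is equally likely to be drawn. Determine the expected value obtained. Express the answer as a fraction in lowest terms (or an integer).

E[X | Box Red] = (25 + 17 + 18)/3 = 20
E[X | Box Blue] = (10 + 21 + 11)/3 = 14
E[X] = (1/3)·20 + (2/3)·14 = 16

$16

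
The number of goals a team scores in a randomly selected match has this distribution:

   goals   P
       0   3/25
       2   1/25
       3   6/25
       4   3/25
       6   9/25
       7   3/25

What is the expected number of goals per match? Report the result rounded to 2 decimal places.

4.28

E[X] = (3/25)·0 + (1/25)·2 + (6/25)·3 + (3/25)·4 + (9/25)·6 + (3/25)·7
     = 107/25 ≈ 4.28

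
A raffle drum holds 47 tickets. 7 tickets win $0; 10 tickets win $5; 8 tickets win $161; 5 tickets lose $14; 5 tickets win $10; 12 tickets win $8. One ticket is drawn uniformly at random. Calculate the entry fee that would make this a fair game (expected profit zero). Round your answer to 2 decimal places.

E[payout] = (7/47)·0 + (10/47)·5 + (8/47)·161 + (5/47)·(-14) + (5/47)·10 + (12/47)·8 = 1414/47
Fair fee = E[payout] = 1414/47 ≈ $30.09

$30.09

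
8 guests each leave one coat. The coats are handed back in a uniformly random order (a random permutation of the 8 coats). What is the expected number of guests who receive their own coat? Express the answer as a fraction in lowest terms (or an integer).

1

Let Xᵢ = 1 if person i gets their own coat. For each i, P(Xᵢ=1) = 1/8.
By linearity of expectation, E[X₁+…+X_8] = 8·(1/8) = 1.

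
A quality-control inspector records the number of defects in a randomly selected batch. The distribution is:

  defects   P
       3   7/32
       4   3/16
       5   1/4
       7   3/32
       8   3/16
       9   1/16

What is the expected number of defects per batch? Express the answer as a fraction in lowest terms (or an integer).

E[X] = (7/32)·3 + (3/16)·4 + (1/4)·5 + (3/32)·7 + (3/16)·8 + (1/16)·9
     = 43/8

43/8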